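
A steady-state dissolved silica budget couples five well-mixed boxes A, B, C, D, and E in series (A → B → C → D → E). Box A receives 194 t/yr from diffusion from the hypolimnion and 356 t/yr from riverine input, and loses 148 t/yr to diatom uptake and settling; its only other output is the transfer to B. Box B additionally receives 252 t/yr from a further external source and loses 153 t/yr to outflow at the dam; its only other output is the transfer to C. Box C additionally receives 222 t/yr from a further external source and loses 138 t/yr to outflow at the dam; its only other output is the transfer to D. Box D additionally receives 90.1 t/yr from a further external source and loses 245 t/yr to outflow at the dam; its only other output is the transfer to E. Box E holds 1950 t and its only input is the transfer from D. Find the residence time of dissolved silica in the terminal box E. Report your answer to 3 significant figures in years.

Box A: F(A→B) = (194 + 356) − 148 = 402.00 t/yr.
Box B: F(B→C) = (402.00 + 252) − 153 = 501.00 t/yr.
Box C: F(C→D) = (501.00 + 222) − 138 = 585.00 t/yr.
Box D: F(D→E) = (585.00 + 90.1) − 245 = 430.10 t/yr.
Box E throughput = its input = 430.10 t/yr; τ = 1950 / 430.10 = 4.534 yr.

4.53 yr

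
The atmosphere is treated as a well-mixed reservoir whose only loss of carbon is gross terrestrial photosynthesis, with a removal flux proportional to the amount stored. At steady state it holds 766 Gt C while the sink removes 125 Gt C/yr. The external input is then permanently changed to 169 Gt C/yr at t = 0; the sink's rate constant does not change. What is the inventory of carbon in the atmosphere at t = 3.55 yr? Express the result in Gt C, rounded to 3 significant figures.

Residence time τ = M₀/F₀ = 6.128 yr. The eventual steady state is M_∞ = M₀·(F₁/F₀) = 766 × 169/125 = 1035.6 Gt C.
The anomaly ΔM(t) = M(t) − M_∞ decays as ΔM₀·e^(−t/τ) with ΔM₀ = 766 − 1035.6 = −269.6 Gt C.
At t = 3.55 yr, e^(−t/τ) = e^(−0.5793) = 0.5603, so ΔM = −151.1 Gt C and M = 1035.6 − 151.1 = 884.56 Gt C.

885 Gt C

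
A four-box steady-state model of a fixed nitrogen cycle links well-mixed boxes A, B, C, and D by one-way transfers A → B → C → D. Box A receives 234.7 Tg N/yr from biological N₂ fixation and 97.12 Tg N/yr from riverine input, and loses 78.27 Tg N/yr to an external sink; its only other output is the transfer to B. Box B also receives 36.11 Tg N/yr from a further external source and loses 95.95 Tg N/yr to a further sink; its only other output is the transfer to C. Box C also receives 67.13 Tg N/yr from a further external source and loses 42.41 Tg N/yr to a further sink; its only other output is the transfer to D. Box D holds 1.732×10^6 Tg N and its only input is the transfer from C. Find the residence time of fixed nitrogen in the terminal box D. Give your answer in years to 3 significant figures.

Box A: F(A→B) = (234.7 + 97.12) − 78.27 = 253.55 Tg N/yr.
Box B: F(B→C) = (253.55 + 36.11) − 95.95 = 193.71 Tg N/yr.
Box C: F(C→D) = (193.71 + 67.13) − 42.41 = 218.43 Tg N/yr.
Box D throughput = its input = 218.43 Tg N/yr; τ = 1.732×10^6 / 218.43 = 7929 yr.

7930 yr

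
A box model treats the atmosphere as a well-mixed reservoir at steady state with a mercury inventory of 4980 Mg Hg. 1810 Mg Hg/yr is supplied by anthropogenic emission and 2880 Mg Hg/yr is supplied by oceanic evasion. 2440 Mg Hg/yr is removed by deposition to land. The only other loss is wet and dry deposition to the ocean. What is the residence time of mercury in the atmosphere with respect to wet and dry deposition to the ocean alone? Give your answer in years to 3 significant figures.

At steady state ΣF_in = ΣF_out.
ΣF_in = 1810 + 2880 = 4690.0 Mg Hg/yr.
Wet and dry deposition to the ocean flux = ΣF_in − (2440) = 4690.0 − 2440 = 2250 Mg Hg/yr.
τ = M / F = 4980 / 2250 = 2.213 yr.

2.21 yr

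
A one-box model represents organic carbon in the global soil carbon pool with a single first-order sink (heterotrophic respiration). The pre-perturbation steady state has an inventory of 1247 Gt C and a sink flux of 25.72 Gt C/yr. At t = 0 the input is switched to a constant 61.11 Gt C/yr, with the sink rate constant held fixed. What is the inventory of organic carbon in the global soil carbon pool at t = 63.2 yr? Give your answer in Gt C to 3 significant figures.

2500 Gt C

τ = M₀/F₀ = 1247/25.72 = 48.48 yr; rate constant k = 1/τ.
New steady state M_∞ = F₁/k = F₁·τ = 61.11 × 48.48 = 2962.8 Gt C.
M(t) = M_∞ + (M₀ − M_∞)·e^(−t/τ); t/τ = 63.2/48.48 = 1.304, so e^(−t/τ) = 0.2716.
M(t) = 2962.8 − 1716 × 0.2716 = 2496.9 Gt C.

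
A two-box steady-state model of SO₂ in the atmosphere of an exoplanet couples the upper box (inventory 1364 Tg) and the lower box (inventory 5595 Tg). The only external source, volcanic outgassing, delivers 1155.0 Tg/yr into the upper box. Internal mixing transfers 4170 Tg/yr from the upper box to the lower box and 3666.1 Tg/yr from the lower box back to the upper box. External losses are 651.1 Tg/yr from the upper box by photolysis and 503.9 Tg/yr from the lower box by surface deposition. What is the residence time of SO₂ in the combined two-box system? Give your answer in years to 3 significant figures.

Treat the two boxes together as one reservoir: the mixing fluxes between them are internal recycling, so τ = ΣM / Σ(external losses).
M_total = 1364 + 5595 = 6959.0 Tg.
ΣF_external_out = 651.1 + 503.9 = 1155.0 Tg/yr.
τ = M_total / ΣF_ext = 6959.0 / 1155.0 = 6.025 yr.

6.03 yr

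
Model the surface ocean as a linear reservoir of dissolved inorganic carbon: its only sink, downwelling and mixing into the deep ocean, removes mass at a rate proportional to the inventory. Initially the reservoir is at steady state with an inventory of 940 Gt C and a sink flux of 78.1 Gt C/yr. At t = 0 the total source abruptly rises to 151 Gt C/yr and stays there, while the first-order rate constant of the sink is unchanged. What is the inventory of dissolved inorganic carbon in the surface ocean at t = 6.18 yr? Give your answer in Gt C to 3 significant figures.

The sink rate constant is k = F₀/M₀ = 78.1/940 = 0.08309 yr⁻¹.
Solving dM/dt = F₁ − kM with M(0) = M₀ gives M(t) = F₁/k + (M₀ − F₁/k)·e^(−kt).
F₁/k = 151/0.08309 = 1817.4 Gt C; kt = 0.08309 × 6.18 = 0.5135, e^(−kt) = 0.5984.
M(6.18) = 1817.4 + (940 − 1817.4) × 0.5984 = 1817.4 − 525.1 = 1292.4 Gt C.

1290 Gt C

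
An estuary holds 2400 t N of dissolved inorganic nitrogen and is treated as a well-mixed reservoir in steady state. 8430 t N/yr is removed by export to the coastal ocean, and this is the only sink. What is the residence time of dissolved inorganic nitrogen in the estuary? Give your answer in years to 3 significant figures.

τ = M / F = 2400 / 8430 = 0.2847 yr.

0.285 yr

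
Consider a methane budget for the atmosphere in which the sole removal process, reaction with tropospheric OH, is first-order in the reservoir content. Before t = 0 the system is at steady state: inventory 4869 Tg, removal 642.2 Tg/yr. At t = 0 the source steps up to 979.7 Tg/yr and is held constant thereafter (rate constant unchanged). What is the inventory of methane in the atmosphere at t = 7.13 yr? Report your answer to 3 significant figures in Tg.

6430 Tg

Residence time τ = M₀/F₀ = 7.582 yr. The eventual steady state is M_∞ = M₀·(F₁/F₀) = 4869 × 979.7/642.2 = 7427.8 Tg.
The anomaly ΔM(t) = M(t) − M_∞ decays as ΔM₀·e^(−t/τ) with ΔM₀ = 4869 − 7427.8 = −2559 Tg.
At t = 7.13 yr, e^(−t/τ) = e^(−0.9404) = 0.3905, so ΔM = −999.1 Tg and M = 7427.8 − 999.1 = 6428.7 Tg.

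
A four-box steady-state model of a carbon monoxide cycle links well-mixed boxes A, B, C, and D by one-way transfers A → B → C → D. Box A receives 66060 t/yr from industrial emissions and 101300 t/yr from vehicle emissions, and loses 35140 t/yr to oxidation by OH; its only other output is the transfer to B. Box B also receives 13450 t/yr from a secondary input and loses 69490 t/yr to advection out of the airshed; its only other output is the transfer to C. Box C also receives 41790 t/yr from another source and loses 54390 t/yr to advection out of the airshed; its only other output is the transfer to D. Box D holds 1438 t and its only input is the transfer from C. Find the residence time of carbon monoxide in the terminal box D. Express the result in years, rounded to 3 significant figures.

0.0226 yr

Box A: F(A→B) = (66060 + 101300) − 35140 = 132220 t/yr.
Box B: F(B→C) = (132220 + 13450) − 69490 = 76180 t/yr.
Box C: F(C→D) = (76180 + 41790) − 54390 = 63580 t/yr.
Box D throughput = its input = 63580 t/yr; τ = 1438 / 63580 = 0.02262 yr.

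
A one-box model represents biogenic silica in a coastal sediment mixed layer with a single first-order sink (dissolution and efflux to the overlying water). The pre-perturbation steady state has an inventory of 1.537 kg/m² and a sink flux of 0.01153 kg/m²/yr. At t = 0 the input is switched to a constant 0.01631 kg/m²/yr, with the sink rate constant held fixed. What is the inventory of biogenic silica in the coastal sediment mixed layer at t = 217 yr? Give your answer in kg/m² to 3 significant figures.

2.05 kg/m²

Residence time τ = M₀/F₀ = 133.3 yr. The eventual steady state is M_∞ = M₀·(F₁/F₀) = 1.537 × 0.01631/0.01153 = 2.1742 kg/m².
The anomaly ΔM(t) = M(t) − M_∞ decays as ΔM₀·e^(−t/τ) with ΔM₀ = 1.537 − 2.1742 = −0.6372 kg/m².
At t = 217 yr, e^(−t/τ) = e^(−1.628) = 0.1964, so ΔM = −0.1251 kg/m² and M = 2.1742 − 0.1251 = 2.0491 kg/m².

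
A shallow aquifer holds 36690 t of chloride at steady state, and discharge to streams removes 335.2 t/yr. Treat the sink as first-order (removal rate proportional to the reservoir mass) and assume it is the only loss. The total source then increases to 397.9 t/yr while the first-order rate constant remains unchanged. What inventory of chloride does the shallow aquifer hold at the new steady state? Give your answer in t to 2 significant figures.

Rate constant k = F/M = 335.2 / 36690 = 0.009136 yr⁻¹.
At the new steady state, source = k·M_new ⇒ M_new = 397.9 / 0.009136 = 43550 t.
(Equivalently M_new = M × F_new/F_old = 36690 × 397.9/335.2.)

44000 t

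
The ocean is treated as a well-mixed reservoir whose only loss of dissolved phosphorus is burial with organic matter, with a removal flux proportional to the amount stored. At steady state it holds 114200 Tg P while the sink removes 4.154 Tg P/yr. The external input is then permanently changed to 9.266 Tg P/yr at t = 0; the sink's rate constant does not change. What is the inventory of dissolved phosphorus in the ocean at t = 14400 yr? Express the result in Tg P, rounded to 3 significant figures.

The sink rate constant is k = F₀/M₀ = 4.154/114200 = 3.637×10^-5 yr⁻¹.
Solving dM/dt = F₁ − kM with M(0) = M₀ gives M(t) = F₁/k + (M₀ − F₁/k)·e^(−kt).
F₁/k = 9.266/3.637×10^-5 = 254740 Tg P; kt = 3.637×10^-5 × 14400 = 0.5238, e^(−kt) = 0.5923.
M(14400) = 254740 + (114200 − 254740) × 0.5923 = 254740 − 83240 = 171500 Tg P.

172000 Tg P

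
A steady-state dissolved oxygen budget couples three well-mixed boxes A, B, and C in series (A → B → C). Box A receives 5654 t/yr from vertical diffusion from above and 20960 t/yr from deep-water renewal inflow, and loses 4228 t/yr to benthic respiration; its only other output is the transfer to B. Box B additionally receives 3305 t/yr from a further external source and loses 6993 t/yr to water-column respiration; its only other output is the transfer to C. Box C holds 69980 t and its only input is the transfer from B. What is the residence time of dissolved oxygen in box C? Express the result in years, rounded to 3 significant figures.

Box A: F(A→B) = (5654 + 20960) − 4228 = 22386 t/yr.
Box B: F(B→C) = (22386 + 3305) − 6993 = 18698 t/yr.
Box C throughput = its input = 18698 t/yr; τ = 69980 / 18698 = 3.743 yr.

3.74 yr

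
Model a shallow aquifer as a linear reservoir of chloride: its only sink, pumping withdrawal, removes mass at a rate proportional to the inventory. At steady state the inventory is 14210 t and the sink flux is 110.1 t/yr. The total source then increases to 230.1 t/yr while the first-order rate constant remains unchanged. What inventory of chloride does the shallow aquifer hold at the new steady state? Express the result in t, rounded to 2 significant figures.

30000 t

Rate constant k = F/M = 110.1 / 14210 = 0.007748 yr⁻¹.
At the new steady state, source = k·M_new ⇒ M_new = 230.1 / 0.007748 = 29700 t.
(Equivalently M_new = M × F_new/F_old = 14210 × 230.1/110.1.)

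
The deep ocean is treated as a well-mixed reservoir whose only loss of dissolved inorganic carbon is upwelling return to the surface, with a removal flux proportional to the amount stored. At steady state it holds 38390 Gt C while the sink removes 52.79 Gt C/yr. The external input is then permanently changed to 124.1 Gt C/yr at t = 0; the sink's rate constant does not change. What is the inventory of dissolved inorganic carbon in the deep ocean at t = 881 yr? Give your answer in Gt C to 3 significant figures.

τ = M₀/F₀ = 38390/52.79 = 727.2 yr; rate constant k = 1/τ.
New steady state M_∞ = F₁/k = F₁·τ = 124.1 × 727.2 = 90248 Gt C.
M(t) = M_∞ + (M₀ − M_∞)·e^(−t/τ); t/τ = 881/727.2 = 1.211, so e^(−t/τ) = 0.2978.
M(t) = 90248 − 51860 × 0.2978 = 74807 Gt C.

74800 Gt C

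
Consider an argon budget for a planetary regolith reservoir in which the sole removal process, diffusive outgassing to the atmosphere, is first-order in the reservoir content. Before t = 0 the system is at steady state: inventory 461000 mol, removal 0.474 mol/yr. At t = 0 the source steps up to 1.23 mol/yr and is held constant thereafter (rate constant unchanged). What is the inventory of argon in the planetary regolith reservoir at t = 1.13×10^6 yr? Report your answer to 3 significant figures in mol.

The sink rate constant is k = F₀/M₀ = 0.474/461000 = 1.028×10^-6 yr⁻¹.
Solving dM/dt = F₁ − kM with M(0) = M₀ gives M(t) = F₁/k + (M₀ − F₁/k)·e^(−kt).
F₁/k = 1.23/1.028×10^-6 = 1.1963×10^6 mol; kt = 1.028×10^-6 × 1.13×10^6 = 1.162, e^(−kt) = 0.3129.
M(1.13×10^6) = 1.1963×10^6 + (461000 − 1.1963×10^6) × 0.3129 = 1.1963×10^6 − 230100 = 966200 mol.

966000 mol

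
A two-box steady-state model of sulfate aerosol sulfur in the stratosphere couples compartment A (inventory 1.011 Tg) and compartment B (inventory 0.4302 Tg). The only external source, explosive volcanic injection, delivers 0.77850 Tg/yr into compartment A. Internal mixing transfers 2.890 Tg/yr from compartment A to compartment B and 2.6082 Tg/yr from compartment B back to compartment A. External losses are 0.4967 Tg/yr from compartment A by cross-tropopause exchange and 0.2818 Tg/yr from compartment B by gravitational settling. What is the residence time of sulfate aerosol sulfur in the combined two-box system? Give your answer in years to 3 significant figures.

1.85 yr

For the system as a whole, the A↔B exchange is internal and contributes nothing to the throughput; only the external sinks remove mass.
M_total = 1.011 + 0.4302 = 1.4412 Tg.
ΣF_external_out = 0.4967 + 0.2818 = 0.77850 Tg/yr.
τ = M_total / ΣF_ext = 1.4412 / 0.77850 = 1.851 yr.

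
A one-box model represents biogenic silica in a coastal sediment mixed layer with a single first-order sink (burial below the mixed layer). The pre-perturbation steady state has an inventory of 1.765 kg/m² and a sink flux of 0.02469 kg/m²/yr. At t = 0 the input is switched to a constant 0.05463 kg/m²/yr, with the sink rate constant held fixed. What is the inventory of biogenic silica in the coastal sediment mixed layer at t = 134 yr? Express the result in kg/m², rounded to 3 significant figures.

Residence time τ = M₀/F₀ = 71.49 yr. The eventual steady state is M_∞ = M₀·(F₁/F₀) = 1.765 × 0.05463/0.02469 = 3.9053 kg/m².
The anomaly ΔM(t) = M(t) − M_∞ decays as ΔM₀·e^(−t/τ) with ΔM₀ = 1.765 − 3.9053 = −2.140 kg/m².
At t = 134 yr, e^(−t/τ) = e^(−1.874) = 0.1534, so ΔM = −0.3284 kg/m² and M = 3.9053 − 0.3284 = 3.5769 kg/m².

3.58 kg/m²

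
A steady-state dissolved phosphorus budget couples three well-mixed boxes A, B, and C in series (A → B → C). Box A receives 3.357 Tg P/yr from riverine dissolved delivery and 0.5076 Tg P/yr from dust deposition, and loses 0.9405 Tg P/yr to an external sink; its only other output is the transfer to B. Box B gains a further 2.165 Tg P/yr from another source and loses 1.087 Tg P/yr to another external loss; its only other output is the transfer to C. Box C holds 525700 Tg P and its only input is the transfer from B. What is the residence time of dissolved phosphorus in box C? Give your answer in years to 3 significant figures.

131000 yr

Box A: F(A→B) = (3.357 + 0.5076) − 0.9405 = 2.9241 Tg P/yr.
Box B: F(B→C) = (2.9241 + 2.165) − 1.087 = 4.0021 Tg P/yr.
Box C throughput = its input = 4.0021 Tg P/yr; τ = 525700 / 4.0021 = 131400 yr.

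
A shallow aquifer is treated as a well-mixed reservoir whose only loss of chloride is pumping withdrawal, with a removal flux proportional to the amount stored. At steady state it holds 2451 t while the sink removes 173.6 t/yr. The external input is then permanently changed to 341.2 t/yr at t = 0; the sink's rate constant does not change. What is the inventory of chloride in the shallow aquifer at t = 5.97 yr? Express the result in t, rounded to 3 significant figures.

3270 t

τ = M₀/F₀ = 2451/173.6 = 14.12 yr; rate constant k = 1/τ.
New steady state M_∞ = F₁/k = F₁·τ = 341.2 × 14.12 = 4817.3 t.
M(t) = M_∞ + (M₀ − M_∞)·e^(−t/τ); t/τ = 5.97/14.12 = 0.4228, so e^(−t/τ) = 0.6552.
M(t) = 4817.3 − 2366 × 0.6552 = 3266.9 t.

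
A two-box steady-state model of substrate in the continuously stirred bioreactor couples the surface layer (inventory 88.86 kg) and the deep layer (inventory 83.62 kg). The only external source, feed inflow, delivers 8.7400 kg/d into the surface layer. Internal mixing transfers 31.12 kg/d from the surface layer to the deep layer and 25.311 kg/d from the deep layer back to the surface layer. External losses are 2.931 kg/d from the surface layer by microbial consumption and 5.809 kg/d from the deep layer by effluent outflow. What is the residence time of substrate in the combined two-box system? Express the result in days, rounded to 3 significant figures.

Treat the two boxes together as one reservoir: the mixing fluxes between them are internal recycling, so τ = ΣM / Σ(external losses).
M_total = 88.86 + 83.62 = 172.48 kg.
ΣF_external_out = 2.931 + 5.809 = 8.7400 kg/d.
τ = M_total / ΣF_ext = 172.48 / 8.7400 = 19.73 d.

19.7 d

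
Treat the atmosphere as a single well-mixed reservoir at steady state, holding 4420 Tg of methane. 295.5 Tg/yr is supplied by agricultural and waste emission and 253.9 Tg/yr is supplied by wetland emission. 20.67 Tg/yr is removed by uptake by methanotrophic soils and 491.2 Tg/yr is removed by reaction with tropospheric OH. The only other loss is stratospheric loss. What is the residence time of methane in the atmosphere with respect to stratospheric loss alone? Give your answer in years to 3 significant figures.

At steady state ΣF_in = ΣF_out.
ΣF_in = 295.5 + 253.9 = 549.40 Tg/yr.
Stratospheric loss flux = ΣF_in − (20.67 + 491.2) = 549.40 − 511.9 = 37.53 Tg/yr.
τ = M / F = 4420 / 37.53 = 117.8 yr.

118 yr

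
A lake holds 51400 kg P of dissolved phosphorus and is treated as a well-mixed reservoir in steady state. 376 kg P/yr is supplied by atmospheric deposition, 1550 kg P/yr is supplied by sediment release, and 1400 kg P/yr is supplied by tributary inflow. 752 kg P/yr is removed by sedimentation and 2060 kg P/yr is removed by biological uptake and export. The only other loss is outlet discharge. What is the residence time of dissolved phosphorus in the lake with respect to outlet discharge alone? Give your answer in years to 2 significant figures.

100 yr

At steady state ΣF_in = ΣF_out.
ΣF_in = 376 + 1550 + 1400 = 3326.0 kg P/yr.
Outlet discharge flux = ΣF_in − (752 + 2060) = 3326.0 − 2812 = 514.0 kg P/yr.
τ = M / F = 51400 / 514.0 = 100.0 yr.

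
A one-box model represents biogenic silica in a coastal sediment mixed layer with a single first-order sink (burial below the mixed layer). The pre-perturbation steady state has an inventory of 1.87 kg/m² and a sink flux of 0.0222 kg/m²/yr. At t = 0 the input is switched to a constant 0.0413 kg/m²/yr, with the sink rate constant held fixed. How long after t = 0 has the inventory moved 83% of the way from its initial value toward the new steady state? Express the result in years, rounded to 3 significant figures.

149 yr

τ = M₀/F₀ = 1.87/0.0222 = 84.23 yr.
The remaining gap fraction is e^(−t/τ); 83% covered ⇒ e^(−t/τ) = 0.170.
t = −τ ln(0.170) = 84.23 × 1.772 = 149.3 yr.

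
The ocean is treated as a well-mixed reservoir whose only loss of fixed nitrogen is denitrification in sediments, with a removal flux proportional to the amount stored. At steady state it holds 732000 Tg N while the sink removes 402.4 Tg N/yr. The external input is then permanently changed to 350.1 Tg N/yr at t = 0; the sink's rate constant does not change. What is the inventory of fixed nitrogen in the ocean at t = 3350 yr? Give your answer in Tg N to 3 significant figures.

Residence time τ = M₀/F₀ = 1819 yr. The eventual steady state is M_∞ = M₀·(F₁/F₀) = 732000 × 350.1/402.4 = 636860 Tg N.
The anomaly ΔM(t) = M(t) − M_∞ decays as ΔM₀·e^(−t/τ) with ΔM₀ = 732000 − 636860 = 95140 Tg N.
At t = 3350 yr, e^(−t/τ) = e^(−1.842) = 0.1586, so ΔM = 15090 Tg N and M = 636860 + 15090 = 651950 Tg N.

652000 Tg N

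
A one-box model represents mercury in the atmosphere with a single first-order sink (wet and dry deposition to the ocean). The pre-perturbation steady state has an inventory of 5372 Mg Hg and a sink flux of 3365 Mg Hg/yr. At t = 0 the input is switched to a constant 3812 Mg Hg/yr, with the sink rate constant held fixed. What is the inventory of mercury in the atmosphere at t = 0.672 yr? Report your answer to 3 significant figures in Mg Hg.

The sink rate constant is k = F₀/M₀ = 3365/5372 = 0.6264 yr⁻¹.
Solving dM/dt = F₁ − kM with M(0) = M₀ gives M(t) = F₁/k + (M₀ − F₁/k)·e^(−kt).
F₁/k = 3812/0.6264 = 6085.6 Mg Hg; kt = 0.6264 × 0.672 = 0.4209, e^(−kt) = 0.6564.
M(0.672) = 6085.6 + (5372 − 6085.6) × 0.6564 = 6085.6 − 468.4 = 5617.2 Mg Hg.

5620 Mg Hg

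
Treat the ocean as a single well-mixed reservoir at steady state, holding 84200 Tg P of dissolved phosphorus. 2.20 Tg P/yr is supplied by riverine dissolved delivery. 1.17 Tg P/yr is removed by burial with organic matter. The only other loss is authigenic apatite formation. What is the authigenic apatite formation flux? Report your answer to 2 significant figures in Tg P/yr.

At steady state ΣF_in = ΣF_out.
ΣF_in = 2.2000 Tg P/yr.
Authigenic apatite formation flux = ΣF_in − (1.17) = 2.2000 − 1.170 = 1.030 Tg P/yr.

1.0 Tg P/yr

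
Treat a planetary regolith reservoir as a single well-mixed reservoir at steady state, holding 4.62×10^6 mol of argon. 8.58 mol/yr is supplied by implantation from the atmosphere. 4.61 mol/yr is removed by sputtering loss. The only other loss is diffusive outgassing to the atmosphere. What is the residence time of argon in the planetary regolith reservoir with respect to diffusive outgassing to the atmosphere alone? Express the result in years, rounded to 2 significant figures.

At steady state ΣF_in = ΣF_out.
ΣF_in = 8.5800 mol/yr.
Diffusive outgassing to the atmosphere flux = ΣF_in − (4.61) = 8.5800 − 4.610 = 3.970 mol/yr.
τ = M / F = 4.62×10^6 / 3.970 = 1.164×10^6 yr.

1.2×10^6 yr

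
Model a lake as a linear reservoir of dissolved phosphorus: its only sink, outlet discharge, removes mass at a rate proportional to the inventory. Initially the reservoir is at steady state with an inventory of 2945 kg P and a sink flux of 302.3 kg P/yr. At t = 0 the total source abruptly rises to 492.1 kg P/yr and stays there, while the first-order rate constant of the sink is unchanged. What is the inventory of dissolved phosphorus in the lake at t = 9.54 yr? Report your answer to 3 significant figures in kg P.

4100 kg P

τ = M₀/F₀ = 2945/302.3 = 9.742 yr; rate constant k = 1/τ.
New steady state M_∞ = F₁/k = F₁·τ = 492.1 × 9.742 = 4794.0 kg P.
M(t) = M_∞ + (M₀ − M_∞)·e^(−t/τ); t/τ = 9.54/9.742 = 0.9793, so e^(−t/τ) = 0.3756.
M(t) = 4794.0 − 1849 × 0.3756 = 4099.6 kg P.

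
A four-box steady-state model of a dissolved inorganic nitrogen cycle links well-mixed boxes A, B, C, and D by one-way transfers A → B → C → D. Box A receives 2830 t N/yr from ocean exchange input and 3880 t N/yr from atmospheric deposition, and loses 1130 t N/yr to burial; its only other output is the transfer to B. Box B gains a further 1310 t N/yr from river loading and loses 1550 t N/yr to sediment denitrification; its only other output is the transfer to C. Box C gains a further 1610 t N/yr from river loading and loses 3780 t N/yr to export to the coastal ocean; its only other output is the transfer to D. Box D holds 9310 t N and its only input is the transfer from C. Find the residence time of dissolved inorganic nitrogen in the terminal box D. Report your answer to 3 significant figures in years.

2.94 yr

Box A: F(A→B) = (2830 + 3880) − 1130 = 5580.0 t N/yr.
Box B: F(B→C) = (5580.0 + 1310) − 1550 = 5340.0 t N/yr.
Box C: F(C→D) = (5340.0 + 1610) − 3780 = 3170.0 t N/yr.
Box D throughput = its input = 3170.0 t N/yr; τ = 9310 / 3170.0 = 2.937 yr.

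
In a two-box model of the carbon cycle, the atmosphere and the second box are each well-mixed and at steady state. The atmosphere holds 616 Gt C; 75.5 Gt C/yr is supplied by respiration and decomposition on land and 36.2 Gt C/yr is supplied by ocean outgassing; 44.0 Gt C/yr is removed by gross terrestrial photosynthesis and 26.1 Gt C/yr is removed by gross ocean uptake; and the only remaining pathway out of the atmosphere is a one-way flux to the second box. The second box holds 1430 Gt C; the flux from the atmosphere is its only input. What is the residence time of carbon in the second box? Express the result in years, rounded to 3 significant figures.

Balance the atmosphere: ΣF_in = 75.5 + 36.2 = 111.70 Gt C/yr.
Flux to the second box = ΣF_in − (44.0 + 26.1) = 41.600 Gt C/yr.
At steady state the output of the second box equals its input, 41.600 Gt C/yr.
τ = M / F = 1430 / 41.600 = 34.37 yr.

34.4 yr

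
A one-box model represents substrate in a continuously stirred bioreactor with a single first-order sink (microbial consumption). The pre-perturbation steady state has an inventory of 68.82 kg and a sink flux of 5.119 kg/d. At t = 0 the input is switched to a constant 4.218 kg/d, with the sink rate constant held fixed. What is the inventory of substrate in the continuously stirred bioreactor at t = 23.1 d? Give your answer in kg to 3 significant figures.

Residence time τ = M₀/F₀ = 13.44 d. The eventual steady state is M_∞ = M₀·(F₁/F₀) = 68.82 × 4.218/5.119 = 56.707 kg.
The anomaly ΔM(t) = M(t) − M_∞ decays as ΔM₀·e^(−t/τ) with ΔM₀ = 68.82 − 56.707 = 12.11 kg.
At t = 23.1 d, e^(−t/τ) = e^(−1.718) = 0.1794, so ΔM = 2.173 kg and M = 56.707 + 2.173 = 58.880 kg.

58.9 kg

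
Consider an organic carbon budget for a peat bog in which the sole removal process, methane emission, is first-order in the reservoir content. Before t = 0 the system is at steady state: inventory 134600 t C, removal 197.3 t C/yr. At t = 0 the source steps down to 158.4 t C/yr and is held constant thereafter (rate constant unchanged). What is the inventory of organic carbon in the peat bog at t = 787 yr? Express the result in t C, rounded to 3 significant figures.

116000 t C

τ = M₀/F₀ = 134600/197.3 = 682.2 yr; rate constant k = 1/τ.
New steady state M_∞ = F₁/k = F₁·τ = 158.4 × 682.2 = 108060 t C.
M(t) = M_∞ + (M₀ − M_∞)·e^(−t/τ); t/τ = 787/682.2 = 1.154, so e^(−t/τ) = 0.3155.
M(t) = 108060 + 26540 × 0.3155 = 116430 t C.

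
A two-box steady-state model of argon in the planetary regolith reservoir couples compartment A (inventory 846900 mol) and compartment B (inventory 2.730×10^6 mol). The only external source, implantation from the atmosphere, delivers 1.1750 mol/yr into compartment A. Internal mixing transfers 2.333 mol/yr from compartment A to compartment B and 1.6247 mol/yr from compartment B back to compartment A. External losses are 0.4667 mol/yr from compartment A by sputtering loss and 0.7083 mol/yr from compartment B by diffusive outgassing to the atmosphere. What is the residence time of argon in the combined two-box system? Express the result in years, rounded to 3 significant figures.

3.04×10^6 yr

Treat the two boxes together as one reservoir: the mixing fluxes between them are internal recycling, so τ = ΣM / Σ(external losses).
M_total = 846900 + 2.730×10^6 = 3.5769×10^6 mol.
ΣF_external_out = 0.4667 + 0.7083 = 1.1750 mol/yr.
τ = M_total / ΣF_ext = 3.5769×10^6 / 1.1750 = 3.044×10^6 yr.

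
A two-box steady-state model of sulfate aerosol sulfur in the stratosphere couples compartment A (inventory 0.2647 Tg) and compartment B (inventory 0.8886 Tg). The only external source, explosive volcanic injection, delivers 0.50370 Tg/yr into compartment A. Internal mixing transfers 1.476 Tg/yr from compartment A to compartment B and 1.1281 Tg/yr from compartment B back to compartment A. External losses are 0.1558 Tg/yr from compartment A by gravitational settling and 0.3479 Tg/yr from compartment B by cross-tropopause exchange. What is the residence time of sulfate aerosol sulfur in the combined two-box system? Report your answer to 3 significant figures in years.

2.29 yr

Treat the two boxes together as one reservoir: the mixing fluxes between them are internal recycling, so τ = ΣM / Σ(external losses).
M_total = 0.2647 + 0.8886 = 1.1533 Tg.
ΣF_external_out = 0.1558 + 0.3479 = 0.50370 Tg/yr.
τ = M_total / ΣF_ext = 1.1533 / 0.50370 = 2.290 yr.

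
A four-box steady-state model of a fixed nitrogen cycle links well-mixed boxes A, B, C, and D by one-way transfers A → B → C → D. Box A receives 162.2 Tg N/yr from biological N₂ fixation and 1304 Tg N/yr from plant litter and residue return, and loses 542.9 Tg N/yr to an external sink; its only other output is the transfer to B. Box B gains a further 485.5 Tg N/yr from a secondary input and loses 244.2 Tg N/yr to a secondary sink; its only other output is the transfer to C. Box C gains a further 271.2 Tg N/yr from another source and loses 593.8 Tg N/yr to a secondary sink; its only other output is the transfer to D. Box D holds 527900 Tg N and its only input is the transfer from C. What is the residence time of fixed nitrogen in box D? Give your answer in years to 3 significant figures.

627 yr

Box A: F(A→B) = (162.2 + 1304) − 542.9 = 923.30 Tg N/yr.
Box B: F(B→C) = (923.30 + 485.5) − 244.2 = 1164.6 Tg N/yr.
Box C: F(C→D) = (1164.6 + 271.2) − 593.8 = 842.00 Tg N/yr.
Box D throughput = its input = 842.00 Tg N/yr; τ = 527900 / 842.00 = 627.0 yr.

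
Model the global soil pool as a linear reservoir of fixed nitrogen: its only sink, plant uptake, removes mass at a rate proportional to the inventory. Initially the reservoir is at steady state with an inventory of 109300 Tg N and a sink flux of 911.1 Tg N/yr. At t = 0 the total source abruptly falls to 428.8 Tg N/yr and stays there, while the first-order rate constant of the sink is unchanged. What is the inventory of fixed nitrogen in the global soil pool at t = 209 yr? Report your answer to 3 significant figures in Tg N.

τ = M₀/F₀ = 109300/911.1 = 120.0 yr; rate constant k = 1/τ.
New steady state M_∞ = F₁/k = F₁·τ = 428.8 × 120.0 = 51441 Tg N.
M(t) = M_∞ + (M₀ − M_∞)·e^(−t/τ); t/τ = 209/120.0 = 1.742, so e^(−t/τ) = 0.1751.
M(t) = 51441 + 57860 × 0.1751 = 61574 Tg N.

61600 Tg N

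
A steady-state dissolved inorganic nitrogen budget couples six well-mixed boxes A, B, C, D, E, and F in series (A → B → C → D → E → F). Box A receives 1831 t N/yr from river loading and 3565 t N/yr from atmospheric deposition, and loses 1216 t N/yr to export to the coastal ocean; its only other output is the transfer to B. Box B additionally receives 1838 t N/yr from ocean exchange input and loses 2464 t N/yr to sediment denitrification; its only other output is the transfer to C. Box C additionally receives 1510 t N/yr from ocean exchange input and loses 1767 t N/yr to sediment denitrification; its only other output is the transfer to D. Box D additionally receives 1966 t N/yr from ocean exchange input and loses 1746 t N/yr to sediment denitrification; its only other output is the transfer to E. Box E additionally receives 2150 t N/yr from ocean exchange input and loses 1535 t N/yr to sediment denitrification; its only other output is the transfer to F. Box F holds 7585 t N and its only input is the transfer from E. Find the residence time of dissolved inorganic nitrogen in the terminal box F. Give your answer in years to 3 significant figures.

Box A: F(A→B) = (1831 + 3565) − 1216 = 4180.0 t N/yr.
Box B: F(B→C) = (4180.0 + 1838) − 2464 = 3554.0 t N/yr.
Box C: F(C→D) = (3554.0 + 1510) − 1767 = 3297.0 t N/yr.
Box D: F(D→E) = (3297.0 + 1966) − 1746 = 3517.0 t N/yr.
Box E: F(E→F) = (3517.0 + 2150) − 1535 = 4132.0 t N/yr.
Box F throughput = its input = 4132.0 t N/yr; τ = 7585 / 4132.0 = 1.836 yr.

1.84 yr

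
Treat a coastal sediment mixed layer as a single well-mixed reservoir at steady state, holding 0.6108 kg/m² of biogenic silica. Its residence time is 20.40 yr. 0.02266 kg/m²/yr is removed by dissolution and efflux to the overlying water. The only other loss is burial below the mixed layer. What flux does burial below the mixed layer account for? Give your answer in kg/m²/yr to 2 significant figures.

Total removal F = M/τ = 0.6108 / 20.40 = 0.02994 kg/m²/yr.
Burial below the mixed layer = F − (0.02266) = 0.02994 − 0.02266 = 0.007281 kg/m²/yr.

0.0073 kg/m²/yr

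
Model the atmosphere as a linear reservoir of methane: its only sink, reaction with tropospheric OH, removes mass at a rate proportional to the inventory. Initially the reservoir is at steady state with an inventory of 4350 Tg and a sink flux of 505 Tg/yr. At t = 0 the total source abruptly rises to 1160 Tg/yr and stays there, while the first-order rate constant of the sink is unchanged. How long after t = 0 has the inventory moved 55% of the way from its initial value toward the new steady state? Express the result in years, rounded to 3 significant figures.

6.88 yr

τ = M₀/F₀ = 4350/505 = 8.614 yr.
The remaining gap fraction is e^(−t/τ); 55% covered ⇒ e^(−t/τ) = 0.450.
t = −τ ln(0.450) = 8.614 × 0.7985 = 6.878 yr.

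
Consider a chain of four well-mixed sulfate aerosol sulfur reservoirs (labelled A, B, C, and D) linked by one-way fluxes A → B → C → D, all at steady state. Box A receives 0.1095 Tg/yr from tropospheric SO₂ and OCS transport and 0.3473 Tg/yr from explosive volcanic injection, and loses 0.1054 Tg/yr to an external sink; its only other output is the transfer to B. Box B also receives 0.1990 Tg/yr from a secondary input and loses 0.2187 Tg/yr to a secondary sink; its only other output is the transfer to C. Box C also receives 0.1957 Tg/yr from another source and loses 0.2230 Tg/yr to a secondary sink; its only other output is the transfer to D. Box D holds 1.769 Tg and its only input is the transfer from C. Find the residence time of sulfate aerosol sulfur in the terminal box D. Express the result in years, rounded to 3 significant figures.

5.81 yr

Box A: F(A→B) = (0.1095 + 0.3473) − 0.1054 = 0.35140 Tg/yr.
Box B: F(B→C) = (0.35140 + 0.1990) − 0.2187 = 0.33170 Tg/yr.
Box C: F(C→D) = (0.33170 + 0.1957) − 0.2230 = 0.30440 Tg/yr.
Box D throughput = its input = 0.30440 Tg/yr; τ = 1.769 / 0.30440 = 5.811 yr.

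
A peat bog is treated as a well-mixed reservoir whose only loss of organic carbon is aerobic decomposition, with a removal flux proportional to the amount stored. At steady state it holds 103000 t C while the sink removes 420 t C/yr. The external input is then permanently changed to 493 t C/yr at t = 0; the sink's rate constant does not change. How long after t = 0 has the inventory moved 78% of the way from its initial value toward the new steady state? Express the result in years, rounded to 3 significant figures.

τ = M₀/F₀ = 103000/420 = 245.2 yr.
The remaining gap fraction is e^(−t/τ); 78% covered ⇒ e^(−t/τ) = 0.220.
t = −τ ln(0.220) = 245.2 × 1.514 = 371.3 yr.

371 yr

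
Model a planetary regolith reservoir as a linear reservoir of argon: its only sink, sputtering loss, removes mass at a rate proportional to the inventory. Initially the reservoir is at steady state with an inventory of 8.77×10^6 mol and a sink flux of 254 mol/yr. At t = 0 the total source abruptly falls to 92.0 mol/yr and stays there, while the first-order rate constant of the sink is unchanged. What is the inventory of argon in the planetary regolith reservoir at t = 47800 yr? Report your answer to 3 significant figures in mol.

4.58×10^6 mol

Residence time τ = M₀/F₀ = 34530 yr. The eventual steady state is M_∞ = M₀·(F₁/F₀) = 8.77×10^6 × 92.0/254 = 3.1765×10^6 mol.
The anomaly ΔM(t) = M(t) − M_∞ decays as ΔM₀·e^(−t/τ) with ΔM₀ = 8.77×10^6 − 3.1765×10^6 = 5.593×10^6 mol.
At t = 47800 yr, e^(−t/τ) = e^(−1.384) = 0.2505, so ΔM = 1.401×10^6 mol and M = 3.1765×10^6 + 1.401×10^6 = 4.5776×10^6 mol.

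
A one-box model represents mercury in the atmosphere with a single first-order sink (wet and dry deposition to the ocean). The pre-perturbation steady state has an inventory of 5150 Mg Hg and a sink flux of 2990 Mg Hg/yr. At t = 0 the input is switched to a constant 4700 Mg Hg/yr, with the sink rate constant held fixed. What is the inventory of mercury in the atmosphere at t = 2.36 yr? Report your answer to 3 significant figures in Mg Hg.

Residence time τ = M₀/F₀ = 1.722 yr. The eventual steady state is M_∞ = M₀·(F₁/F₀) = 5150 × 4700/2990 = 8095.3 Mg Hg.
The anomaly ΔM(t) = M(t) − M_∞ decays as ΔM₀·e^(−t/τ) with ΔM₀ = 5150 − 8095.3 = −2945 Mg Hg.
At t = 2.36 yr, e^(−t/τ) = e^(−1.370) = 0.2541, so ΔM = −748.3 Mg Hg and M = 8095.3 − 748.3 = 7347.0 Mg Hg.

7350 Mg Hg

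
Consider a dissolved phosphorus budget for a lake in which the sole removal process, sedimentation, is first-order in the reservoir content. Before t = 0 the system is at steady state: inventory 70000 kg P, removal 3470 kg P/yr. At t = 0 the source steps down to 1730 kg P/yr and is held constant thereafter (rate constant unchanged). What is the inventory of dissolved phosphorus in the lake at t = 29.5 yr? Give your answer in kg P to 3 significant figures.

Residence time τ = M₀/F₀ = 20.17 yr. The eventual steady state is M_∞ = M₀·(F₁/F₀) = 70000 × 1730/3470 = 34899 kg P.
The anomaly ΔM(t) = M(t) − M_∞ decays as ΔM₀·e^(−t/τ) with ΔM₀ = 70000 − 34899 = 35100 kg P.
At t = 29.5 yr, e^(−t/τ) = e^(−1.462) = 0.2317, so ΔM = 8133 kg P and M = 34899 + 8133 = 43032 kg P.

43000 kg P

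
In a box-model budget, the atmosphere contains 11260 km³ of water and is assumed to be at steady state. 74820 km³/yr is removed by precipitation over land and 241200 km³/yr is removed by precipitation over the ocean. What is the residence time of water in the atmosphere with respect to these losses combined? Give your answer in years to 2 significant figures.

Total removal = 74820 + 241200 = 316020 km³/yr.
τ = M / ΣF_out = 11260 / 316020 = 0.03563 yr.

0.036 yr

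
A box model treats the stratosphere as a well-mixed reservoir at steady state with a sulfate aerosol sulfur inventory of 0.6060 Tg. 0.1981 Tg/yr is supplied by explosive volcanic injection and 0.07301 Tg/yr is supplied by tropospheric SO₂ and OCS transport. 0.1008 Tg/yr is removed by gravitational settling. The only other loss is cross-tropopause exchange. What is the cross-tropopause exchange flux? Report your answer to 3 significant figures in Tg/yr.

At steady state ΣF_in = ΣF_out.
ΣF_in = 0.1981 + 0.07301 = 0.27111 Tg/yr.
Cross-tropopause exchange flux = ΣF_in − (0.1008) = 0.27111 − 0.1008 = 0.1703 Tg/yr.

0.170 Tg/yr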